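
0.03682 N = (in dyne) 3682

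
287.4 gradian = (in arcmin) 1.552e+04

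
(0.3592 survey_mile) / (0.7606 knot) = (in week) 0.002443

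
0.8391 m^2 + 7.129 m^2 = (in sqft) 85.77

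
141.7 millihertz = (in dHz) 1.417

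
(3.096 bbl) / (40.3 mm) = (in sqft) 131.5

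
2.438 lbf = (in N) 10.84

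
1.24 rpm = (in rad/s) 0.1299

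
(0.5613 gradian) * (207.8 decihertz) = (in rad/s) 0.1832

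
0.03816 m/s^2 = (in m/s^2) 0.03816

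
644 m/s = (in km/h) 2318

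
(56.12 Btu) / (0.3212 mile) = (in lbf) 25.75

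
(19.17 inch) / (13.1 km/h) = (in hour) 3.717e-05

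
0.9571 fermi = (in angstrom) 9.571e-06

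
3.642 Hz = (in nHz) 3.642e+09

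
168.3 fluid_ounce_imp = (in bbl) 0.03008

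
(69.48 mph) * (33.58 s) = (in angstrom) 1.043e+13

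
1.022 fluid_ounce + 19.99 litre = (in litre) 20.02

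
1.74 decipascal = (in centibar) 0.000174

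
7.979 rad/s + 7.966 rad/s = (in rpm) 152.3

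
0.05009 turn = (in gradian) 20.04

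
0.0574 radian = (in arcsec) 1.184e+04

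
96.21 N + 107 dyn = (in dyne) 9.621e+06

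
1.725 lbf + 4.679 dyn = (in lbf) 1.725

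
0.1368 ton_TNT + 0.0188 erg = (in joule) 5.724e+08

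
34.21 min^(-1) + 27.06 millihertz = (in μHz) 5.972e+05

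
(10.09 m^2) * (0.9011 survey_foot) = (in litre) 2771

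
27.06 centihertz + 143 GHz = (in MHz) 1.43e+05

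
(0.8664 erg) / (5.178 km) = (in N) 1.673e-11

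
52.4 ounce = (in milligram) 1.486e+06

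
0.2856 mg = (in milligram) 0.2856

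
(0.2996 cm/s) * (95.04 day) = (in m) 2.46e+04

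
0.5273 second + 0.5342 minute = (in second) 32.58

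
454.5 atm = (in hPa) 4.605e+05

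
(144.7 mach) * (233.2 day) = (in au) 6.636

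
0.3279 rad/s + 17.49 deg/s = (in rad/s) 0.6332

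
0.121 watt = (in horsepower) 0.0001623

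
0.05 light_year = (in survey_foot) 1.552e+15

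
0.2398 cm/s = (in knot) 0.004661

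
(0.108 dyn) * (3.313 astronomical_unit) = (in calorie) 1.279e+05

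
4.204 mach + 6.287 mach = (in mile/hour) 7991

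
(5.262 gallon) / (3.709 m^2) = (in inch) 0.2114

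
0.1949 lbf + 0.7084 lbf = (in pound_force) 0.9033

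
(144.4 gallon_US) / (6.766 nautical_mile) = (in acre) 1.078e-08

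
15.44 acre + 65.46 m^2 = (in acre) 15.46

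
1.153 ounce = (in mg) 3.269e+04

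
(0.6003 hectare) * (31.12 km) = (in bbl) 1.175e+09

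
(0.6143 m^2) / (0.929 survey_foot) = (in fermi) 2.169e+15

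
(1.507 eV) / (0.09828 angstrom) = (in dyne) 0.002457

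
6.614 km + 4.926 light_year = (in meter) 4.66e+16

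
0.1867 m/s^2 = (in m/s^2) 0.1867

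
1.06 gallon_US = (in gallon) 1.06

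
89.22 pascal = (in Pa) 89.22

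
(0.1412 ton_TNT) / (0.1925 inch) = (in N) 1.208e+11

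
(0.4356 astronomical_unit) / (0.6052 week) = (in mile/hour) 3.983e+05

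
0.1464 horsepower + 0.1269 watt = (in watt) 109.3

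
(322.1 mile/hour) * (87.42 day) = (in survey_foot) 3.568e+09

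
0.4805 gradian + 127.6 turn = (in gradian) 5.104e+04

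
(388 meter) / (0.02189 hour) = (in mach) 0.01446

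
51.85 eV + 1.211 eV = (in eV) 53.06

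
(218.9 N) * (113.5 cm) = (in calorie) 59.38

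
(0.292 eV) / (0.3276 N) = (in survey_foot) 4.685e-19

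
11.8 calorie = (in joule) 49.37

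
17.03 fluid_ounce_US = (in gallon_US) 0.133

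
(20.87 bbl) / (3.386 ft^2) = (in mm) 1.055e+04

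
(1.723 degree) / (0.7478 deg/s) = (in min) 0.0384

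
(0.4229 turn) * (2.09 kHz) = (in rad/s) 5553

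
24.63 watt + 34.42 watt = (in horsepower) 0.07919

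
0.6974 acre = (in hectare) 0.2822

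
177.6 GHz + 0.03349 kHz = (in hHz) 1.776e+09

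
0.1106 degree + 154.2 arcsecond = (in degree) 0.1534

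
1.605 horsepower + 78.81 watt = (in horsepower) 1.711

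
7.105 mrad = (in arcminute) 24.43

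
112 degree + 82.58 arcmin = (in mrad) 1979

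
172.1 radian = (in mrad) 1.721e+05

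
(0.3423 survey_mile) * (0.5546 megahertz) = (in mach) 8.973e+05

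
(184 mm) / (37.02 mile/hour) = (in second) 0.01112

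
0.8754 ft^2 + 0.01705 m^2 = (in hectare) 9.838e-06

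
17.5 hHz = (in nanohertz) 1.75e+12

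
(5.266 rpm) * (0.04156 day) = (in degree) 1.135e+05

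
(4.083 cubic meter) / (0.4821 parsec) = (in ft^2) 2.954e-15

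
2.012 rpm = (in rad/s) 0.2107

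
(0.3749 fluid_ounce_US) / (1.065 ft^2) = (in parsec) 3.632e-21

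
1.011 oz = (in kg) 0.02866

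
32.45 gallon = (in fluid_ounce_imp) 4323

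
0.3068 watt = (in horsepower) 0.0004114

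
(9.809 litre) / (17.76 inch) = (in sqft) 0.2341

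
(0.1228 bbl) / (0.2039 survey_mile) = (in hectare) 5.95e-09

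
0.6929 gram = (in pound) 0.001528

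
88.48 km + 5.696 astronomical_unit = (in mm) 8.521e+14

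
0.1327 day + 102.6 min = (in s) 1.762e+04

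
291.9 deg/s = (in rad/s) 5.095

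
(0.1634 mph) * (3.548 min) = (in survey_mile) 0.009662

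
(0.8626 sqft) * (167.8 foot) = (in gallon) 1083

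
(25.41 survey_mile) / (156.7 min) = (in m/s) 4.349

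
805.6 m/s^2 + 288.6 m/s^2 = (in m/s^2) 1094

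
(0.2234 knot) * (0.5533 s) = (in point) 180.3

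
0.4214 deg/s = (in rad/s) 0.007355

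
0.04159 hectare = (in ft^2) 4477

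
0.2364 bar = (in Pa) 2.364e+04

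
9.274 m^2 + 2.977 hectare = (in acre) 7.359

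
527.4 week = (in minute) 5.316e+06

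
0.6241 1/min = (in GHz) 1.04e-11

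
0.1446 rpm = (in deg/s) 0.8676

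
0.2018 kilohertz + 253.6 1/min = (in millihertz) 2.06e+05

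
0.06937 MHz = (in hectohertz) 693.7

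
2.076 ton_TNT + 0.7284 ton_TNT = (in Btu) 1.112e+07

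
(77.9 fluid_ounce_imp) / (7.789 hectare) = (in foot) 9.323e-08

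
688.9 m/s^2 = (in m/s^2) 688.9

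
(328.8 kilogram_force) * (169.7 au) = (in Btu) 7.759e+13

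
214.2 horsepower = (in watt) 1.597e+05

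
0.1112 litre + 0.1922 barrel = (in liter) 30.67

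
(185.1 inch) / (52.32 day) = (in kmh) 3.744e-06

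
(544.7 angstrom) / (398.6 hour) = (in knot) 7.379e-14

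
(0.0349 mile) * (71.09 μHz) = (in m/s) 0.003993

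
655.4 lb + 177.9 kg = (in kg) 475.2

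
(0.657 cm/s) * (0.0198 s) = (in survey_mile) 8.083e-08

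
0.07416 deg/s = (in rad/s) 0.001294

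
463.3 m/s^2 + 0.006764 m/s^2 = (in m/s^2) 463.3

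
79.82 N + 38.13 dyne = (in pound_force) 17.94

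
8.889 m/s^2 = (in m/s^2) 8.889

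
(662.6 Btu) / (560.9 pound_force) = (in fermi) 2.802e+17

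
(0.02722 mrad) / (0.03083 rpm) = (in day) 9.758e-08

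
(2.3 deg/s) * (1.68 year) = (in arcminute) 7.311e+09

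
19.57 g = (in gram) 19.57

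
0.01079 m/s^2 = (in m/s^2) 0.01079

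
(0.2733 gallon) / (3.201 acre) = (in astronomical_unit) 5.339e-19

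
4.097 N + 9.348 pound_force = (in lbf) 10.27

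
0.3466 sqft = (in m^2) 0.0322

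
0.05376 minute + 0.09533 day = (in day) 0.09537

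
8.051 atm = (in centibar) 815.8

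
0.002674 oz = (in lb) 0.0001671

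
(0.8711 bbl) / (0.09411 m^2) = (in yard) 1.609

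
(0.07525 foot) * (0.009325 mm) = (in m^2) 2.139e-07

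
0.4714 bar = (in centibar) 47.14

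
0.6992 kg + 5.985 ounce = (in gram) 868.9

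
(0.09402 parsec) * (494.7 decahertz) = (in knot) 2.79e+19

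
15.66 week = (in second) 9.471e+06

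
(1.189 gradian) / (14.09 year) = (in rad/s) 4.203e-11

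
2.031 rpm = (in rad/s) 0.2127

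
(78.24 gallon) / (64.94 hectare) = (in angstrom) 4561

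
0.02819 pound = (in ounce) 0.451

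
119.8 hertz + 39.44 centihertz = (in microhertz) 1.202e+08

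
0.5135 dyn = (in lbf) 1.154e-06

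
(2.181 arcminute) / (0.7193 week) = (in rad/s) 1.458e-09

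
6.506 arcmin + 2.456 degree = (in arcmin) 153.9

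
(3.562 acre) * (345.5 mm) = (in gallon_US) 1.316e+06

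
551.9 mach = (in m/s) 1.879e+05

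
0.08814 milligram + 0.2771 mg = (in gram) 0.0003652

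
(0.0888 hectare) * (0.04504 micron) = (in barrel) 0.0002516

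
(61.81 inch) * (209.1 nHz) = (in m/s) 3.283e-07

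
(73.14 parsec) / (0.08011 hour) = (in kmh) 2.817e+16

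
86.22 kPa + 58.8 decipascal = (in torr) 646.7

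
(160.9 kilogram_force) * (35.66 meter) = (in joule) 5.627e+04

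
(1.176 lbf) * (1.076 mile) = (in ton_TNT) 2.165e-06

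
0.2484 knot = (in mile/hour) 0.2859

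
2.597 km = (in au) 1.736e-08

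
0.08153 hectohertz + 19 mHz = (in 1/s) 8.172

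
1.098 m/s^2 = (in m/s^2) 1.098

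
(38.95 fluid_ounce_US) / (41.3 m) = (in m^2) 2.789e-05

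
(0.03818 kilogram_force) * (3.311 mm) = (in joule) 0.00124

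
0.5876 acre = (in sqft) 2.56e+04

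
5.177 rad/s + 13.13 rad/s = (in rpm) 174.8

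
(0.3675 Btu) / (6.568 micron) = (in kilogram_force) 6.02e+06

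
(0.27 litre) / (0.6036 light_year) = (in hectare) 4.728e-24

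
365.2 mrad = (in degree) 20.92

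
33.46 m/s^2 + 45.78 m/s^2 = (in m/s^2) 79.24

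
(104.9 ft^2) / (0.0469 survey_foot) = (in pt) 1.932e+06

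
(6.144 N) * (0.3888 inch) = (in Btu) 5.751e-05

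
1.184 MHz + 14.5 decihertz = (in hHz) 1.184e+04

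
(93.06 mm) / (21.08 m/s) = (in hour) 1.226e-06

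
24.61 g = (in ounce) 0.8681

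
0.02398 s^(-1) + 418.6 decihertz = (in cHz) 4188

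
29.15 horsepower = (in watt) 2.174e+04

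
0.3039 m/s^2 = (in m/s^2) 0.3039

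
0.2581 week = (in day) 1.807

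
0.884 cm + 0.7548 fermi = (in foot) 0.029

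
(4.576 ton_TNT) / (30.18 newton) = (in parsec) 2.056e-08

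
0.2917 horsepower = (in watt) 217.5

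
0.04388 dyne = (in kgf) 4.475e-08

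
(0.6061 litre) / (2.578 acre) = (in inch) 2.287e-06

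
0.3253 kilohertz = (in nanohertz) 3.253e+11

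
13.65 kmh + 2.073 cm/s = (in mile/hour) 8.528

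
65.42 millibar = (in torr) 49.07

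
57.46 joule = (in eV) 3.586e+20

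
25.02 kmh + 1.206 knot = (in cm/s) 757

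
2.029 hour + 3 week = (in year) 0.05777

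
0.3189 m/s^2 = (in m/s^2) 0.3189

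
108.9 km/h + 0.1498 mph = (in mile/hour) 67.82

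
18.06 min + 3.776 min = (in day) 0.01516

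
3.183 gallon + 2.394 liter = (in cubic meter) 0.01444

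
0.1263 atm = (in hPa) 128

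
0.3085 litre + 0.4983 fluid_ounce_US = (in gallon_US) 0.08539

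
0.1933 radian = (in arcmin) 664.5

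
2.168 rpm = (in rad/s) 0.227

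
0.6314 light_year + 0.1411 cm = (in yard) 6.533e+15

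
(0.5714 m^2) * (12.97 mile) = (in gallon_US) 3.151e+06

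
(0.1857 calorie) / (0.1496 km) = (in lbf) 0.001168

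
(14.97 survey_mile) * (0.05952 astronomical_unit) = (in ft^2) 2.309e+15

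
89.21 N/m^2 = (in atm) 0.0008804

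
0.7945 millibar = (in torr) 0.5959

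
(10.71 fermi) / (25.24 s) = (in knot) 8.248e-16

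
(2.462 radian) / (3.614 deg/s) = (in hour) 0.01084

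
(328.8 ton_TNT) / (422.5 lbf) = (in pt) 2.075e+12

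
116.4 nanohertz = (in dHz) 1.164e-06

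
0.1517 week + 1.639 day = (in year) 0.0074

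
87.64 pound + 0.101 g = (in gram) 3.975e+04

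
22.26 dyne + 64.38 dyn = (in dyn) 86.64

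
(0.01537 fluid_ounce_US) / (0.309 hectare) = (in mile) 9.14e-14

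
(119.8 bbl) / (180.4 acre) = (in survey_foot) 8.56e-05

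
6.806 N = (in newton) 6.806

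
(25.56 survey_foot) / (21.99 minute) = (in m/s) 0.005905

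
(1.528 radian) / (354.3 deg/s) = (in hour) 6.864e-05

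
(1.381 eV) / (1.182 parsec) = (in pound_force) 1.364e-36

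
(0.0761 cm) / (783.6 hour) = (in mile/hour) 6.035e-10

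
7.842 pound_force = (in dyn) 3.488e+06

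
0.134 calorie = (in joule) 0.5607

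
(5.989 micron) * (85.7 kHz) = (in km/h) 1.848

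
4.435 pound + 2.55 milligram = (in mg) 2.012e+06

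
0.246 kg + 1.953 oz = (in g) 301.4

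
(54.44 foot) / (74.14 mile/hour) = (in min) 0.008344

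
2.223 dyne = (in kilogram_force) 2.267e-06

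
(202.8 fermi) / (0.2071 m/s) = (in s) 9.792e-13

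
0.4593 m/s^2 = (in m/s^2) 0.4593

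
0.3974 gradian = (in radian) 0.006242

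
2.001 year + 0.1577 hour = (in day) 730.4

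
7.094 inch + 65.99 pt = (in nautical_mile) 0.0001099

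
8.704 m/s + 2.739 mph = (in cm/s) 992.8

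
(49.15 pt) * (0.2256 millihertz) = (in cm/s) 0.0003912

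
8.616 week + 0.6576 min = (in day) 60.31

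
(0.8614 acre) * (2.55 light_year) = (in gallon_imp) 1.85e+22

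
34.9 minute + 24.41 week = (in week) 24.41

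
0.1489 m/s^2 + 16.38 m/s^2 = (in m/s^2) 16.53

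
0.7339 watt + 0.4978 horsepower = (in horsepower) 0.4988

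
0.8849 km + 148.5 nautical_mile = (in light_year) 2.916e-11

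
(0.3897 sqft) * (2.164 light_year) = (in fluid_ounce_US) 2.506e+19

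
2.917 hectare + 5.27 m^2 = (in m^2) 2.918e+04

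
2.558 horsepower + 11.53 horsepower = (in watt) 1.051e+04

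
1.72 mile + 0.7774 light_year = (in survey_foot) 2.413e+16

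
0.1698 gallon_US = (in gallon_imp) 0.1414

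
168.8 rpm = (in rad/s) 17.68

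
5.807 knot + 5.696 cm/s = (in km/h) 10.96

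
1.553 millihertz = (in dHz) 0.01553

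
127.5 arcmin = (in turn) 0.005903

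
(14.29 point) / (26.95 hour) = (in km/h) 1.871e-07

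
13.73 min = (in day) 0.009535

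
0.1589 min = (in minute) 0.1589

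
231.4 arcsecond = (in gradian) 0.07142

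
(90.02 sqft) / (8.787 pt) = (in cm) 2.698e+05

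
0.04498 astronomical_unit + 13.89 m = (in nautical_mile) 3.633e+06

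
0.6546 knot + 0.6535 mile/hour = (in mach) 0.001847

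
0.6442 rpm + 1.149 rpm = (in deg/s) 10.76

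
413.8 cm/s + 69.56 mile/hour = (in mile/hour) 78.82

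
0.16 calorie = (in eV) 4.178e+18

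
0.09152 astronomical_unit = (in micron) 1.369e+16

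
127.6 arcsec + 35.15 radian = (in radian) 35.15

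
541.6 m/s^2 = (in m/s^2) 541.6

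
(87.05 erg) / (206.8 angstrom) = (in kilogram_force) 42.92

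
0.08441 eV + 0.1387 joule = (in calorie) 0.03315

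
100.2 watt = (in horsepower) 0.1344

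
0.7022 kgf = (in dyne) 6.886e+05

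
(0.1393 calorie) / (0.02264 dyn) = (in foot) 8.446e+06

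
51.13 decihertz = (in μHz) 5.113e+06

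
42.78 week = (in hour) 7187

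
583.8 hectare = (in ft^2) 6.284e+07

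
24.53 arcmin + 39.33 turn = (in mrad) 2.471e+05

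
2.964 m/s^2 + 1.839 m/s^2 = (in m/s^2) 4.803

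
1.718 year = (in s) 5.418e+07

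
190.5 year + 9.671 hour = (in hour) 1.669e+06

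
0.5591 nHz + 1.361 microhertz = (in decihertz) 1.362e-05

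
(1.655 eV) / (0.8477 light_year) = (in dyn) 3.306e-30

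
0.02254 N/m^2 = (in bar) 2.254e-07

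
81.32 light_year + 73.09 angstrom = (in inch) 3.029e+19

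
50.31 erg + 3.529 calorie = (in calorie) 3.529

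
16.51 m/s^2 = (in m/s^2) 16.51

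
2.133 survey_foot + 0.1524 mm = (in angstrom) 6.503e+09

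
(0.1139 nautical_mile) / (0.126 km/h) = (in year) 0.0001911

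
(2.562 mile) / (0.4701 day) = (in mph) 0.2271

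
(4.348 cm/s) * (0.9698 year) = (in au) 8.889e-06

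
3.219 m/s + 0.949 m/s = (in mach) 0.01224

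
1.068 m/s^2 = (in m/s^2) 1.068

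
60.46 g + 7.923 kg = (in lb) 17.6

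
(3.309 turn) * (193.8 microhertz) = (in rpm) 0.03848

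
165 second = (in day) 0.00191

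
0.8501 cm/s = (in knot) 0.01652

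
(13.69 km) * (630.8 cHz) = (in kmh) 3.109e+05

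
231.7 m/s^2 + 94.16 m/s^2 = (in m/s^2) 325.9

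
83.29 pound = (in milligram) 3.778e+07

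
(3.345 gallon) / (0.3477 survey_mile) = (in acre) 5.592e-09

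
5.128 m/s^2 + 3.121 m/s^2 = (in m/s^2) 8.249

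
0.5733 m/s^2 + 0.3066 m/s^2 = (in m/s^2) 0.8799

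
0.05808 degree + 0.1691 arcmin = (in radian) 0.001063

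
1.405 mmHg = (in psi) 0.02717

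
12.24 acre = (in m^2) 4.953e+04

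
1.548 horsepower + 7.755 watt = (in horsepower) 1.558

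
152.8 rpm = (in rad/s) 16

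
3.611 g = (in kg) 0.003611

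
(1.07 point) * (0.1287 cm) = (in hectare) 4.858e-11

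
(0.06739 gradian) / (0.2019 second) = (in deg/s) 0.3004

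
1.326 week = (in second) 8.02e+05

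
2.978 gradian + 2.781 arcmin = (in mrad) 47.59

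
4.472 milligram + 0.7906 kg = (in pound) 1.743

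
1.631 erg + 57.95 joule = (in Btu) 0.05493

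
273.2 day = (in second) 2.36e+07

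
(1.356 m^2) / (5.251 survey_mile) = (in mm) 0.1605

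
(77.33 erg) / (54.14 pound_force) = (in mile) 1.995e-11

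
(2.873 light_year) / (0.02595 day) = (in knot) 2.357e+13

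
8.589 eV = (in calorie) 3.289e-19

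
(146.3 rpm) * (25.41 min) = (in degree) 1.338e+06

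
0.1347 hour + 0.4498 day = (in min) 655.8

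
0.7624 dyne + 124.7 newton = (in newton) 124.7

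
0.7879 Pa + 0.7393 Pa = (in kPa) 0.001527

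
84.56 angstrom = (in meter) 8.456e-09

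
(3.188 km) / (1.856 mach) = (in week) 8.341e-06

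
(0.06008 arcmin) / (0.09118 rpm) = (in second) 0.00183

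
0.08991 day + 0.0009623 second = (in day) 0.08991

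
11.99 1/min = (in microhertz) 1.998e+05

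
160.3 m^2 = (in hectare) 0.01603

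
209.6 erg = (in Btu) 1.987e-08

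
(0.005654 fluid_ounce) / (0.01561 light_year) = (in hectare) 1.132e-25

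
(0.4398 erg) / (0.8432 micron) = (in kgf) 0.005319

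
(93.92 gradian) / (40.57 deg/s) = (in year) 6.607e-08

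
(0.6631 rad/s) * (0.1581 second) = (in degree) 6.007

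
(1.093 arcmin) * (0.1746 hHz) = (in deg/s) 0.3181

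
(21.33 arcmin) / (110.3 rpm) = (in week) 8.882e-10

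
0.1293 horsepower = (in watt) 96.42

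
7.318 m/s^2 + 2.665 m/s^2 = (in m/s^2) 9.983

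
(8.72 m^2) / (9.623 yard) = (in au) 6.624e-12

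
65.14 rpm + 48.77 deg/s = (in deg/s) 439.6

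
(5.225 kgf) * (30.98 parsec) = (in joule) 4.898e+19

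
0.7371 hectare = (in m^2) 7371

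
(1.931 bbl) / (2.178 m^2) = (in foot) 0.4625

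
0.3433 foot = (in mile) 6.502e-05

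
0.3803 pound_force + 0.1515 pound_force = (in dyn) 2.366e+05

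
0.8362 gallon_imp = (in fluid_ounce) 128.5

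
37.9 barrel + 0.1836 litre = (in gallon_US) 1592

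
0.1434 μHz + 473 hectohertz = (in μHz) 4.73e+10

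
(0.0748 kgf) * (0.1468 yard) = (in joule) 0.09847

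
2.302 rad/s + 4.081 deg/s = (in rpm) 22.66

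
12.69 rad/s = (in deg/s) 727.1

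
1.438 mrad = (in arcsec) 296.6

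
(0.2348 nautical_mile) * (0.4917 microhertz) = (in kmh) 0.0007697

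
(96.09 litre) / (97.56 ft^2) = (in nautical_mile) 5.724e-06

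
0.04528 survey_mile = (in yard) 79.69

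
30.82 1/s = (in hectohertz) 0.3082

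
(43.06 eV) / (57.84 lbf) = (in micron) 2.681e-14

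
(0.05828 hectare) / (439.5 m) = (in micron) 1.326e+06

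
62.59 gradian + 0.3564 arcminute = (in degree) 56.34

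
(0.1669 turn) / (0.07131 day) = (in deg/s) 0.009752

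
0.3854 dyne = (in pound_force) 8.664e-07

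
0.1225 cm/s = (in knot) 0.002381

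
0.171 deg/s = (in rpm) 0.0285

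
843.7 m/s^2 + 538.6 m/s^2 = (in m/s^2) 1382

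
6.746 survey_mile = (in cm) 1.086e+06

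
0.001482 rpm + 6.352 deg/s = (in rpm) 1.06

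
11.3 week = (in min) 1.139e+05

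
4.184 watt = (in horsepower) 0.005611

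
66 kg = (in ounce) 2328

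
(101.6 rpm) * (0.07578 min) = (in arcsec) 9.978e+06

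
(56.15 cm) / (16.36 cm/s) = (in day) 3.972e-05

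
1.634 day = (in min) 2353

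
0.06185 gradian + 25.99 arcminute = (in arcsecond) 1760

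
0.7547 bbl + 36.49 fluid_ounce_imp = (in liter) 121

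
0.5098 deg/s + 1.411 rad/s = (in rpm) 13.56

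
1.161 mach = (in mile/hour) 884.3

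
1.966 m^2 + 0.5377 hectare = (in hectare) 0.5379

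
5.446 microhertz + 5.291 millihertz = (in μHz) 5296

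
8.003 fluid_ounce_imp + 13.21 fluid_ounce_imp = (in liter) 0.6027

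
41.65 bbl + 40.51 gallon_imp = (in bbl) 42.81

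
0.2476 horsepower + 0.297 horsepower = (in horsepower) 0.5446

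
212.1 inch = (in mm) 5387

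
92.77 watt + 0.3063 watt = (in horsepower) 0.1248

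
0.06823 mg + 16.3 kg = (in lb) 35.94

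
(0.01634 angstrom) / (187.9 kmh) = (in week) 5.176e-20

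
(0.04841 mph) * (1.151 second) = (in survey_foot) 0.08172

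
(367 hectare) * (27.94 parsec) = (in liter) 3.164e+27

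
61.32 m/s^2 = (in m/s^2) 61.32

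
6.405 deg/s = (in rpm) 1.068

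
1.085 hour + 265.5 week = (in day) 1859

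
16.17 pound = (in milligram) 7.335e+06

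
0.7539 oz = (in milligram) 2.137e+04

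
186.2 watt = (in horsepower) 0.2497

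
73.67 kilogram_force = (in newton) 722.5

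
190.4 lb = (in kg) 86.36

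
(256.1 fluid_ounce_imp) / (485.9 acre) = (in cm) 3.701e-07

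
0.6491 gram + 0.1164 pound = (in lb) 0.1178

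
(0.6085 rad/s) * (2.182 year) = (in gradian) 2.666e+09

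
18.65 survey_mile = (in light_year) 3.173e-12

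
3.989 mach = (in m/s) 1358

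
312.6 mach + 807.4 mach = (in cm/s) 3.814e+07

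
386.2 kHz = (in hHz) 3862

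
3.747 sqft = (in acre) 8.602e-05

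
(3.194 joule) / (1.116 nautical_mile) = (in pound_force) 0.0003474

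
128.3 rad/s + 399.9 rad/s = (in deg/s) 3.026e+04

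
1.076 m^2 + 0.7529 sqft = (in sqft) 12.33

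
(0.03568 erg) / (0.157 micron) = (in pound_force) 0.005109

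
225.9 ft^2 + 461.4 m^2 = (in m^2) 482.4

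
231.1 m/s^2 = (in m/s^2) 231.1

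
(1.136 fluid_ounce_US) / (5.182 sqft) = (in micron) 69.78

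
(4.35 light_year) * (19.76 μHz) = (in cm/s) 8.132e+13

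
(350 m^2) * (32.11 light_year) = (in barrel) 6.688e+20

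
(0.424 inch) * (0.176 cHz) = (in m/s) 1.895e-05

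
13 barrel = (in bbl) 13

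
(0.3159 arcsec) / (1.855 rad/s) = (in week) 1.365e-12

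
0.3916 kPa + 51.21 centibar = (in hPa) 516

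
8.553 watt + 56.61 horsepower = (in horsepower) 56.62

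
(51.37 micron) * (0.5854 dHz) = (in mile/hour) 6.727e-06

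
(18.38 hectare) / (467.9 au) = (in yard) 2.872e-09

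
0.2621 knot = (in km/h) 0.4854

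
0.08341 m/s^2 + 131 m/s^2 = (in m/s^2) 131.1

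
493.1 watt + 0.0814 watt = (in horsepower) 0.6614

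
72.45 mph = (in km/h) 116.6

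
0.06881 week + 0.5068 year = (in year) 0.5081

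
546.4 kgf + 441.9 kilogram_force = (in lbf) 2179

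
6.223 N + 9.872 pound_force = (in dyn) 5.014e+06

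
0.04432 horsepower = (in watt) 33.05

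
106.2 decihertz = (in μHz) 1.062e+07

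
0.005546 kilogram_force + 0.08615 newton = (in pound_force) 0.03159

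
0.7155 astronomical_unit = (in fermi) 1.07e+26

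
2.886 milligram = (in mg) 2.886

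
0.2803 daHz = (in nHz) 2.803e+09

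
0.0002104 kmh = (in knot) 0.0001136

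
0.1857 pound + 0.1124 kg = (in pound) 0.4335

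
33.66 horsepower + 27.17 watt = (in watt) 2.513e+04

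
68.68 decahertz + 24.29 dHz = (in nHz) 6.892e+11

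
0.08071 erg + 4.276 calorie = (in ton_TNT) 4.276e-09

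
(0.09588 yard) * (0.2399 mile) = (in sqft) 364.3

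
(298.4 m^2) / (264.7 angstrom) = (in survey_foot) 3.699e+10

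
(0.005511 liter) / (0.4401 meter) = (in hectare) 1.252e-09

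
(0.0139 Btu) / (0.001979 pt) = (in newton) 2.101e+07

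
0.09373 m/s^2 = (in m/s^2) 0.09373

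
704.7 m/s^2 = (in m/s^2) 704.7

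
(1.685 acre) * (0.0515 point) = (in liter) 123.9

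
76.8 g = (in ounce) 2.709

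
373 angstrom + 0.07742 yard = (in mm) 70.79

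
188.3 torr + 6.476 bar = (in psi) 97.57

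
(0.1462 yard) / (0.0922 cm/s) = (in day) 0.001678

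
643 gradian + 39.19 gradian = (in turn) 1.705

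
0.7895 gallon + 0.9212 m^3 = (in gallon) 244.1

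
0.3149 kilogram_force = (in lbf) 0.6942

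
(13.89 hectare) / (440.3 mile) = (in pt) 555.7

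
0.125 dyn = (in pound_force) 2.81e-07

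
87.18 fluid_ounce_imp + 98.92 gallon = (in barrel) 2.371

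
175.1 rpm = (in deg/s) 1051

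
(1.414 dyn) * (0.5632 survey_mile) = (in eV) 7.999e+16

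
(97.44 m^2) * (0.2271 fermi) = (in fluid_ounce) 7.483e-10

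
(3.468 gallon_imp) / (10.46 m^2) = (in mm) 1.507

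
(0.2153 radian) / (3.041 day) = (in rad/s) 8.194e-07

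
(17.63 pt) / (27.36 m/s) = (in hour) 6.314e-08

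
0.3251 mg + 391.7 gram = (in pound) 0.8636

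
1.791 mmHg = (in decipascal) 2388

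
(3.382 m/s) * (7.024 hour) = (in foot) 2.806e+05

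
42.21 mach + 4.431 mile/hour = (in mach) 42.22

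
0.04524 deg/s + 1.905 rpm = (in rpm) 1.913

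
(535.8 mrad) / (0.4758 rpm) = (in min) 0.1792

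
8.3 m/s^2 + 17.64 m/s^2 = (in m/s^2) 25.94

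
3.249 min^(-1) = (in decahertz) 0.005415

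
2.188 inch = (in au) 3.715e-13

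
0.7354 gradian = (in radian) 0.01155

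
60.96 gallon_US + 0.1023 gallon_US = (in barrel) 1.454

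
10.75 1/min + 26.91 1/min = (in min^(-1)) 37.66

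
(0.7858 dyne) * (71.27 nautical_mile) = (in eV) 6.474e+18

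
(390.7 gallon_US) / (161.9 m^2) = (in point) 25.89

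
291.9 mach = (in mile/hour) 2.223e+05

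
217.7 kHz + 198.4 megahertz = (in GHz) 0.1986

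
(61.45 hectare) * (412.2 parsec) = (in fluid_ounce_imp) 2.751e+29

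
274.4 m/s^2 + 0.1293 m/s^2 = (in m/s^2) 274.5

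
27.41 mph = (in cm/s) 1225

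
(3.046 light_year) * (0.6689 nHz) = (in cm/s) 1.928e+09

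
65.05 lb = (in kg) 29.51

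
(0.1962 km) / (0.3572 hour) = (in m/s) 0.1526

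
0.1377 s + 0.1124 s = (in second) 0.2501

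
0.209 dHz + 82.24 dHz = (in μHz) 8.245e+06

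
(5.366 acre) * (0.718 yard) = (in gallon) 3.766e+06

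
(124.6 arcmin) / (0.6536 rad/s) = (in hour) 1.54e-05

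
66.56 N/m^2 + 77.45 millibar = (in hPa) 78.12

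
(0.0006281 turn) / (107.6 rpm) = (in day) 4.054e-09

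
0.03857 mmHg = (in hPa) 0.05142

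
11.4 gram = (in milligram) 1.14e+04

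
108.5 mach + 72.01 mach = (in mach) 180.5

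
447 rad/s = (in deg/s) 2.561e+04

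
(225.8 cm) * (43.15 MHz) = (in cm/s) 9.743e+09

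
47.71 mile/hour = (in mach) 0.06264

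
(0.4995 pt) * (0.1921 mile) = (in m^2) 0.05448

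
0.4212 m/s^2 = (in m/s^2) 0.4212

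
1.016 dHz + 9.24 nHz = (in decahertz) 0.01016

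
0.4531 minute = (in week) 4.495e-05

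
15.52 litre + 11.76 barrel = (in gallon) 498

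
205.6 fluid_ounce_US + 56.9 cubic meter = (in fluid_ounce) 1.924e+06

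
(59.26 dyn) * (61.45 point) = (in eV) 8.018e+13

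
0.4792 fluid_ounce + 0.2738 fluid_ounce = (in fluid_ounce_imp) 0.7838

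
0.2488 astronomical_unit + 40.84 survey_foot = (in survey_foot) 1.221e+11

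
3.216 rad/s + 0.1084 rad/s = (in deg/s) 190.5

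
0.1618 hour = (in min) 9.708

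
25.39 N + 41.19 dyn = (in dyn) 2.539e+06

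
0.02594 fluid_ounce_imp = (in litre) 0.000737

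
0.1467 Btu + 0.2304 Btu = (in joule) 397.9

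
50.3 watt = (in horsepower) 0.06745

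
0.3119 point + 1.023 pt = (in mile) 2.926e-07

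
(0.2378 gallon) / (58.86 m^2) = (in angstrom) 1.529e+05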